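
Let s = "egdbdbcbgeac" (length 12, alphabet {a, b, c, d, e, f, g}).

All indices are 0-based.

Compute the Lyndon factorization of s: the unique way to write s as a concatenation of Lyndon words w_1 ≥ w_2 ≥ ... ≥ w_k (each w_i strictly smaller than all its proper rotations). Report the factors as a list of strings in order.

["eg", "d", "bd", "bcbge", "ac"]

emit factor 1: 'eg' (i=0, period=2)
emit factor 2: 'd' (i=2, period=1)
emit factor 3: 'bd' (i=3, period=2)
emit factor 4: 'bcbge' (i=5, period=5)
emit factor 5: 'ac' (i=10, period=2)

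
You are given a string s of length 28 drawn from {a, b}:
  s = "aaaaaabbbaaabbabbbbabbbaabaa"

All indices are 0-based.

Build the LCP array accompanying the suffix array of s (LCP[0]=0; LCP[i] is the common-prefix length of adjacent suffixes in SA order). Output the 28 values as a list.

[0, 1, 2, 5, 4, 3, 5, 2, 3, 4, 1, 2, 3, 6, 4, 0, 3, 3, 2, 5, 1, 4, 3, 6, 2, 5, 4, 3]

sorted suffixes:
  #0 SA[0]=27  'a'
  #1 SA[1]=26  'aa'
  #2 SA[2]=0  'aaaaaabbbaaabbabbbbabbbaabaa'
  #3 SA[3]=1  'aaaaabbbaaabbabbbbabbbaabaa'
  #4 SA[4]=2  'aaaabbbaaabbabbbbabbbaabaa'
  #5 SA[5]=9  'aaabbabbbbabbbaabaa'
  #6 SA[6]=3  'aaabbbaaabbabbbbabbbaabaa'
  #7 SA[7]=23  'aabaa'
  #8 SA[8]=10  'aabbabbbbabbbaabaa'
  #9 SA[9]=4  'aabbbaaabbabbbbabbbaabaa'
  #10 SA[10]=24  'abaa'
  #11 SA[11]=11  'abbabbbbabbbaabaa'
  #12 SA[12]=5  'abbbaaabbabbbbabbbaabaa'
  #13 SA[13]=19  'abbbaabaa'
  #14 SA[14]=14  'abbbbabbbaabaa'
  #15 SA[15]=25  'baa'
  #16 SA[16]=8  'baaabbabbbbabbbaabaa'
  #17 SA[17]=22  'baabaa'
  #18 SA[18]=18  'babbbaabaa'
  #19 SA[19]=13  'babbbbabbbaabaa'
  #20 SA[20]=7  'bbaaabbabbbbabbbaabaa'
  #21 SA[21]=21  'bbaabaa'
  #22 SA[22]=17  'bbabbbaabaa'
  #23 SA[23]=12  'bbabbbbabbbaabaa'
  #24 SA[24]=6  'bbbaaabbabbbbabbbaabaa'
  #25 SA[25]=20  'bbbaabaa'
  #26 SA[26]=16  'bbbabbbaabaa'
  #27 SA[27]=15  'bbbbabbbaabaa'

SA = [27, 26, 0, 1, 2, 9, 3, 23, 10, 4, 24, 11, 5, 19, 14, 25, 8, 22, 18, 13, 7, 21, 17, 12, 6, 20, 16, 15]
i: (SA[i-1],SA[i]) lcp shared
  1: (27,26) 1 'a'
  2: (26,0) 2 'aa'
  3: (0,1) 5 'aaaaa'
  4: (1,2) 4 'aaaa'
  5: (2,9) 3 'aaa'
  6: (9,3) 5 'aaabb'
  7: (3,23) 2 'aa'
  8: (23,10) 3 'aab'
  9: (10,4) 4 'aabb'
  10: (4,24) 1 'a'
  11: (24,11) 2 'ab'
  12: (11,5) 3 'abb'
  13: (5,19) 6 'abbbaa'
  14: (19,14) 4 'abbb'
  15: (14,25) 0 ''
  16: (25,8) 3 'baa'
  17: (8,22) 3 'baa'
  18: (22,18) 2 'ba'
  19: (18,13) 5 'babbb'
  20: (13,7) 1 'b'
  21: (7,21) 4 'bbaa'
  22: (21,17) 3 'bba'
  23: (17,12) 6 'bbabbb'
  24: (12,6) 2 'bb'
  25: (6,20) 5 'bbbaa'
  26: (20,16) 4 'bbba'
  27: (16,15) 3 'bbb'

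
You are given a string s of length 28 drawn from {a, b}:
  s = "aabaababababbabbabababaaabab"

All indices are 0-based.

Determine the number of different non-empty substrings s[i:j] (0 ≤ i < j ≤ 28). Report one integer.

rank | idx | suffix
   0 |  22 | aaabab
   1 |   0 | aabaababababbabbabababaaabab
   2 |  23 | aabab
   3 |   3 | aababababbabbabababaaabab
   4 |  26 | ab
   5 |  20 | abaaabab
   6 |   1 | abaababababbabbabababaaabab
   7 |  24 | abab
   8 |  18 | ababaaabab
   9 |  16 | abababaaabab
  10 |   4 | ababababbabbabababaaabab
  11 |   6 | abababbabbabababaaabab
  12 |   8 | ababbabbabababaaabab
  13 |  13 | abbabababaaabab
  14 |  10 | abbabbabababaaabab
  15 |  27 | b
  16 |  21 | baaabab
  17 |   2 | baababababbabbabababaaabab
  18 |  25 | bab
  19 |  19 | babaaabab
  20 |  17 | bababaaabab
  21 |  15 | babababaaabab
  22 |   5 | babababbabbabababaaabab
  23 |   7 | bababbabbabababaaabab
  24 |  12 | babbabababaaabab
  25 |   9 | babbabbabababaaabab
  26 |  14 | bbabababaaabab
  27 |  11 | bbabbabababaaabab

SA = [22, 0, 23, 3, 26, 20, 1, 24, 18, 16, 4, 6, 8, 13, 10, 27, 21, 2, 25, 19, 17, 15, 5, 7, 12, 9, 14, 11]
rank  pair      lcp
   1  s[22:],s[0:]  2  'aa'
   2  s[0:],s[23:]  4  'aaba'
   3  s[23:],s[3:]  5  'aabab'
   4  s[3:],s[26:]  1  'a'
   5  s[26:],s[20:]  2  'ab'
   6  s[20:],s[1:]  4  'abaa'
   7  s[1:],s[24:]  3  'aba'
   8  s[24:],s[18:]  4  'abab'
   9  s[18:],s[16:]  5  'ababa'
  10  s[16:],s[4:]  7  'abababa'
  11  s[4:],s[6:]  6  'ababab'
  12  s[6:],s[8:]  4  'abab'
  13  s[8:],s[13:]  2  'ab'
  14  s[13:],s[10:]  5  'abbab'
  15  s[10:],s[27:]  0  ''
  16  s[27:],s[21:]  1  'b'
  17  s[21:],s[2:]  3  'baa'
  18  s[2:],s[25:]  2  'ba'
  19  s[25:],s[19:]  3  'bab'
  20  s[19:],s[17:]  4  'baba'
  21  s[17:],s[15:]  6  'bababa'
  22  s[15:],s[5:]  7  'bababab'
  23  s[5:],s[7:]  5  'babab'
  24  s[7:],s[12:]  3  'bab'
  25  s[12:],s[9:]  6  'babbab'
  26  s[9:],s[14:]  1  'b'
  27  s[14:],s[11:]  4  'bbab'

n(n+1)/2 = 28·29/2 = 406
Σ LCP = 0 + 2 + 4 + 5 + 1 + 2 + 4 + 3 + 4 + 5 + 7 + 6 + 4 + 2 + 5 + 0 + 1 + 3 + 2 + 3 + 4 + 6 + 7 + 5 + 3 + 6 + 1 + 4 = 99
distinct = 406 − 99 = 307

307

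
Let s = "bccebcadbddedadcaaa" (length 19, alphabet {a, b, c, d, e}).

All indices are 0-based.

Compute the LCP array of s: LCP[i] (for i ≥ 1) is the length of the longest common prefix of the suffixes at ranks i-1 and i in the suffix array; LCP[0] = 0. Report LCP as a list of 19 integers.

rank→(start, suffix):
  0 → (18, 'a')
  1 → (17, 'aa')
  2 → (16, 'aaa')
  3 → (6, 'adbddedadcaaa')
  4 → (13, 'adcaaa')
  5 → (4, 'bcadbddedadcaaa')
  6 → (0, 'bccebcadbddedadcaaa')
  7 → (8, 'bddedadcaaa')
  8 → (15, 'caaa')
  9 → (5, 'cadbddedadcaaa')
  10 → (1, 'ccebcadbddedadcaaa')
  11 → (2, 'cebcadbddedadcaaa')
  12 → (12, 'dadcaaa')
  13 → (7, 'dbddedadcaaa')
  14 → (14, 'dcaaa')
  15 → (9, 'ddedadcaaa')
  16 → (10, 'dedadcaaa')
  17 → (3, 'ebcadbddedadcaaa')
  18 → (11, 'edadcaaa')

SA = [18, 17, 16, 6, 13, 4, 0, 8, 15, 5, 1, 2, 12, 7, 14, 9, 10, 3, 11]
[i] adj suffixes → lcp
  [1] 18/17 → 1 ('a')
  [2] 17/16 → 2 ('aa')
  [3] 16/6 → 1 ('a')
  [4] 6/13 → 2 ('ad')
  [5] 13/4 → 0 ('')
  [6] 4/0 → 2 ('bc')
  [7] 0/8 → 1 ('b')
  [8] 8/15 → 0 ('')
  [9] 15/5 → 2 ('ca')
  [10] 5/1 → 1 ('c')
  [11] 1/2 → 1 ('c')
  [12] 2/12 → 0 ('')
  [13] 12/7 → 1 ('d')
  [14] 7/14 → 1 ('d')
  [15] 14/9 → 1 ('d')
  [16] 9/10 → 1 ('d')
  [17] 10/3 → 0 ('')
  [18] 3/11 → 1 ('e')

[0, 1, 2, 1, 2, 0, 2, 1, 0, 2, 1, 1, 0, 1, 1, 1, 1, 0, 1]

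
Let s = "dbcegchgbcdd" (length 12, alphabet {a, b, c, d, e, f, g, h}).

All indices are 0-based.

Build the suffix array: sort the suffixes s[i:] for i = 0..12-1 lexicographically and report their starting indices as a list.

[8, 1, 9, 2, 5, 11, 0, 10, 3, 7, 4, 6]

sorted suffixes:
  #0 SA[0]=8  'bcdd'
  #1 SA[1]=1  'bcegchgbcdd'
  #2 SA[2]=9  'cdd'
  #3 SA[3]=2  'cegchgbcdd'
  #4 SA[4]=5  'chgbcdd'
  #5 SA[5]=11  'd'
  #6 SA[6]=0  'dbcegchgbcdd'
  #7 SA[7]=10  'dd'
  #8 SA[8]=3  'egchgbcdd'
  #9 SA[9]=7  'gbcdd'
  #10 SA[10]=4  'gchgbcdd'
  #11 SA[11]=6  'hgbcdd'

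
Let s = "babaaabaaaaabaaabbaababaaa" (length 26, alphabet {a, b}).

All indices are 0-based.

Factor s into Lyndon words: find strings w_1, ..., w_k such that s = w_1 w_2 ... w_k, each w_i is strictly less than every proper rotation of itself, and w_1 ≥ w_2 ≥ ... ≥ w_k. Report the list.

["b", "ab", "aaab", "aaaaabaaabbaabab", "a", "a", "a"]

emit factor 1: 'b' (i=0, period=1)
emit factor 2: 'ab' (i=1, period=2)
emit factor 3: 'aaab' (i=3, period=4)
emit factor 4: 'aaaaabaaabbaabab' (i=7, period=16)
emit factor 5: 'a' (i=23, period=1)
emit factor 6: 'a' (i=24, period=1)
emit factor 7: 'a' (i=25, period=1)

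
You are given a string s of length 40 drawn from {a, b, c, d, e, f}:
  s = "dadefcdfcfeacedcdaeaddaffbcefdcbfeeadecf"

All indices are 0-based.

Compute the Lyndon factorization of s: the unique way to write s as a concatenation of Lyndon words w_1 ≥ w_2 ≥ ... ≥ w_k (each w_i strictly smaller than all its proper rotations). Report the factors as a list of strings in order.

emit factor 1: 'd' (i=0, period=1)
emit factor 2: 'adefcdfcfe' (i=1, period=10)
emit factor 3: 'acedcdaeaddaffbcefdcbfeeadecf' (i=11, period=29)

["d", "adefcdfcfe", "acedcdaeaddaffbcefdcbfeeadecf"]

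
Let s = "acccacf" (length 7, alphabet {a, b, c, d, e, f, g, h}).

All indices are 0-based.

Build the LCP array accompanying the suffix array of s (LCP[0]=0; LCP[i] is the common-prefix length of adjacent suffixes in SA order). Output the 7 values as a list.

[0, 2, 0, 1, 2, 1, 0]

sorted suffixes:
  #0 SA[0]=0  'acccacf'
  #1 SA[1]=4  'acf'
  #2 SA[2]=3  'cacf'
  #3 SA[3]=2  'ccacf'
  #4 SA[4]=1  'cccacf'
  #5 SA[5]=5  'cf'
  #6 SA[6]=6  'f'

SA = [0, 4, 3, 2, 1, 5, 6]
rank  pair      lcp
   1  s[0:],s[4:]  2  'ac'
   2  s[4:],s[3:]  0  ''
   3  s[3:],s[2:]  1  'c'
   4  s[2:],s[1:]  2  'cc'
   5  s[1:],s[5:]  1  'c'
   6  s[5:],s[6:]  0  ''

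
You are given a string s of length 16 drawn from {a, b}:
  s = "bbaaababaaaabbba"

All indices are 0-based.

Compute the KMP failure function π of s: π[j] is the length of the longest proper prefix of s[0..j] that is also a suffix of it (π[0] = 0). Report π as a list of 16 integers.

π[0] = 0
j=1 s[j]='b': π[1]=1 (border 'b')
j=2 s[j]='a': k: 1→0; π[2]=0 (border '')
j=3 s[j]='a': π[3]=0 (border '')
j=4 s[j]='a': π[4]=0 (border '')
j=5 s[j]='b': π[5]=1 (border 'b')
j=6 s[j]='a': k: 1→0; π[6]=0 (border '')
j=7 s[j]='b': π[7]=1 (border 'b')
j=8 s[j]='a': k: 1→0; π[8]=0 (border '')
j=9 s[j]='a': π[9]=0 (border '')
j=10 s[j]='a': π[10]=0 (border '')
j=11 s[j]='a': π[11]=0 (border '')
j=12 s[j]='b': π[12]=1 (border 'b')
j=13 s[j]='b': π[13]=2 (border 'bb')
j=14 s[j]='b': k: 2→1; π[14]=2 (border 'bb')
j=15 s[j]='a': π[15]=3 (border 'bba')

[0, 1, 0, 0, 0, 1, 0, 1, 0, 0, 0, 0, 1, 2, 2, 3]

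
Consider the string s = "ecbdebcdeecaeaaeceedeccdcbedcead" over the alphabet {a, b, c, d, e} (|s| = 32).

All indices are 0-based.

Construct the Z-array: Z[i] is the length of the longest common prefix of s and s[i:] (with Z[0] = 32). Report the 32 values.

Z[0]=32
i=1: i≥r, start 0; Z[1]=0
i=2: i≥r, start 0; Z[2]=0
i=3: i≥r, start 0; Z[3]=0
i=4: i≥r, start 0; Z[4]=1 grow→box=[4,5)
i=5: i≥r, start 0; Z[5]=0
i=6: i≥r, start 0; Z[6]=0
i=7: i≥r, start 0; Z[7]=0
i=8: i≥r, start 0; Z[8]=1 grow→box=[8,9)
i=9: i≥r, start 0; Z[9]=2 grow→box=[9,11)
i=10: min(r-i=1, Z[1]=0)=0; Z[10]=0
i=11: i≥r, start 0; Z[11]=0
i=12: i≥r, start 0; Z[12]=1 grow→box=[12,13)
i=13: i≥r, start 0; Z[13]=0
i=14: i≥r, start 0; Z[14]=0
i=15: i≥r, start 0; Z[15]=2 grow→box=[15,17)
i=16: min(r-i=1, Z[1]=0)=0; Z[16]=0
i=17: i≥r, start 0; Z[17]=1 grow→box=[17,18)
i=18: i≥r, start 0; Z[18]=1 grow→box=[18,19)
i=19: i≥r, start 0; Z[19]=0
i=20: i≥r, start 0; Z[20]=2 grow→box=[20,22)
i=21: min(r-i=1, Z[1]=0)=0; Z[21]=0
i=22: i≥r, start 0; Z[22]=0
i=23: i≥r, start 0; Z[23]=0
i=24: i≥r, start 0; Z[24]=0
i=25: i≥r, start 0; Z[25]=0
i=26: i≥r, start 0; Z[26]=1 grow→box=[26,27)
i=27: i≥r, start 0; Z[27]=0
i=28: i≥r, start 0; Z[28]=0
i=29: i≥r, start 0; Z[29]=1 grow→box=[29,30)
i=30: i≥r, start 0; Z[30]=0
i=31: i≥r, start 0; Z[31]=0

[32, 0, 0, 0, 1, 0, 0, 0, 1, 2, 0, 0, 1, 0, 0, 2, 0, 1, 1, 0, 2, 0, 0, 0, 0, 0, 1, 0, 0, 1, 0, 0]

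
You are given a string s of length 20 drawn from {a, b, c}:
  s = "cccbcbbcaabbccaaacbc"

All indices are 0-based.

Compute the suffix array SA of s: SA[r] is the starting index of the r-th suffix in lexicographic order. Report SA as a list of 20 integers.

[14, 8, 15, 9, 16, 5, 10, 18, 6, 3, 11, 19, 13, 7, 4, 17, 2, 12, 1, 0]

rank→(start, suffix):
  0 → (14, 'aaacbc')
  1 → (8, 'aabbccaaacbc')
  2 → (15, 'aacbc')
  3 → (9, 'abbccaaacbc')
  4 → (16, 'acbc')
  5 → (5, 'bbcaabbccaaacbc')
  6 → (10, 'bbccaaacbc')
  7 → (18, 'bc')
  8 → (6, 'bcaabbccaaacbc')
  9 → (3, 'bcbbcaabbccaaacbc')
  10 → (11, 'bccaaacbc')
  11 → (19, 'c')
  12 → (13, 'caaacbc')
  13 → (7, 'caabbccaaacbc')
  14 → (4, 'cbbcaabbccaaacbc')
  15 → (17, 'cbc')
  16 → (2, 'cbcbbcaabbccaaacbc')
  17 → (12, 'ccaaacbc')
  18 → (1, 'ccbcbbcaabbccaaacbc')
  19 → (0, 'cccbcbbcaabbccaaacbc')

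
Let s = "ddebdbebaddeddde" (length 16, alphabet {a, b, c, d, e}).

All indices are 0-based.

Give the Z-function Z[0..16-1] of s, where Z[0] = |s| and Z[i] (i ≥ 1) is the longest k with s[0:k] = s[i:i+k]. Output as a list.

Z[0]=16
i=1: outside box; Z[1]=1 scan→box=[1,2)
i=2: outside box; Z[2]=0
i=3: outside box; Z[3]=0
i=4: outside box; Z[4]=1 scan→box=[4,5)
i=5: outside box; Z[5]=0
i=6: outside box; Z[6]=0
i=7: outside box; Z[7]=0
i=8: outside box; Z[8]=0
i=9: outside box; Z[9]=3 scan→box=[9,12)
i=10: min(r-i=2, Z[1]=1)=1; Z[10]=1
i=11: min(r-i=1, Z[2]=0)=0; Z[11]=0
i=12: outside box; Z[12]=2 scan→box=[12,14)
i=13: min(r-i=1, Z[1]=1)=1; Z[13]=3 scan→box=[13,16)
i=14: min(r-i=2, Z[1]=1)=1; Z[14]=1
i=15: min(r-i=1, Z[2]=0)=0; Z[15]=0

[16, 1, 0, 0, 1, 0, 0, 0, 0, 3, 1, 0, 2, 3, 1, 0]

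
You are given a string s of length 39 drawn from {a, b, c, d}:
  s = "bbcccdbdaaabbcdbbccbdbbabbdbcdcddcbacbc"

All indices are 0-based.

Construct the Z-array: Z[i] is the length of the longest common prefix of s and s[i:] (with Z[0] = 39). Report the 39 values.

Z[0]=39
i=1: outside box; Z[1]=1 grow→box=[1,2)
i=2: outside box; Z[2]=0
i=3: outside box; Z[3]=0
i=4: outside box; Z[4]=0
i=5: outside box; Z[5]=0
i=6: outside box; Z[6]=1 grow→box=[6,7)
i=7: outside box; Z[7]=0
i=8: outside box; Z[8]=0
i=9: outside box; Z[9]=0
i=10: outside box; Z[10]=0
i=11: outside box; Z[11]=3 grow→box=[11,14)
i=12: min(r-i=2, Z[1]=1)=1; Z[12]=1
i=13: min(r-i=1, Z[2]=0)=0; Z[13]=0
i=14: outside box; Z[14]=0
i=15: outside box; Z[15]=4 grow→box=[15,19)
i=16: min(r-i=3, Z[1]=1)=1; Z[16]=1
i=17: min(r-i=2, Z[2]=0)=0; Z[17]=0
i=18: min(r-i=1, Z[3]=0)=0; Z[18]=0
i=19: outside box; Z[19]=1 grow→box=[19,20)
i=20: outside box; Z[20]=0
i=21: outside box; Z[21]=2 grow→box=[21,23)
i=22: min(r-i=1, Z[1]=1)=1; Z[22]=1
i=23: outside box; Z[23]=0
i=24: outside box; Z[24]=2 grow→box=[24,26)
i=25: min(r-i=1, Z[1]=1)=1; Z[25]=1
i=26: outside box; Z[26]=0
i=27: outside box; Z[27]=1 grow→box=[27,28)
i=28: outside box; Z[28]=0
i=29: outside box; Z[29]=0
i=30: outside box; Z[30]=0
i=31: outside box; Z[31]=0
i=32: outside box; Z[32]=0
i=33: outside box; Z[33]=0
i=34: outside box; Z[34]=1 grow→box=[34,35)
i=35: outside box; Z[35]=0
i=36: outside box; Z[36]=0
i=37: outside box; Z[37]=1 grow→box=[37,38)
i=38: outside box; Z[38]=0

[39, 1, 0, 0, 0, 0, 1, 0, 0, 0, 0, 3, 1, 0, 0, 4, 1, 0, 0, 1, 0, 2, 1, 0, 2, 1, 0, 1, 0, 0, 0, 0, 0, 0, 1, 0, 0, 1, 0]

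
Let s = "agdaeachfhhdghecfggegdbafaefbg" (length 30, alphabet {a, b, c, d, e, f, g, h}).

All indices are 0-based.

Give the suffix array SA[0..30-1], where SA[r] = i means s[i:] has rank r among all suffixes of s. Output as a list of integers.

[5, 3, 25, 23, 0, 22, 28, 15, 6, 2, 21, 11, 4, 14, 26, 19, 24, 27, 16, 8, 29, 1, 20, 18, 17, 12, 10, 13, 7, 9]

sorted suffixes:
  #0 SA[0]=5  'achfhhdghecfggegdbafaefbg'
  #1 SA[1]=3  'aeachfhhdghecfggegdbafaefbg'
  #2 SA[2]=25  'aefbg'
  #3 SA[3]=23  'afaefbg'
  #4 SA[4]=0  'agdaeachfhhdghecfggegdbafaefbg'
  #5 SA[5]=22  'bafaefbg'
  #6 SA[6]=28  'bg'
  #7 SA[7]=15  'cfggegdbafaefbg'
  #8 SA[8]=6  'chfhhdghecfggegdbafaefbg'
  #9 SA[9]=2  'daeachfhhdghecfggegdbafaefbg'
  #10 SA[10]=21  'dbafaefbg'
  #11 SA[11]=11  'dghecfggegdbafaefbg'
  #12 SA[12]=4  'eachfhhdghecfggegdbafaefbg'
  #13 SA[13]=14  'ecfggegdbafaefbg'
  #14 SA[14]=26  'efbg'
  #15 SA[15]=19  'egdbafaefbg'
  #16 SA[16]=24  'faefbg'
  #17 SA[17]=27  'fbg'
  #18 SA[18]=16  'fggegdbafaefbg'
  #19 SA[19]=8  'fhhdghecfggegdbafaefbg'
  #20 SA[20]=29  'g'
  #21 SA[21]=1  'gdaeachfhhdghecfggegdbafaefbg'
  #22 SA[22]=20  'gdbafaefbg'
  #23 SA[23]=18  'gegdbafaefbg'
  #24 SA[24]=17  'ggegdbafaefbg'
  #25 SA[25]=12  'ghecfggegdbafaefbg'
  #26 SA[26]=10  'hdghecfggegdbafaefbg'
  #27 SA[27]=13  'hecfggegdbafaefbg'
  #28 SA[28]=7  'hfhhdghecfggegdbafaefbg'
  #29 SA[29]=9  'hhdghecfggegdbafaefbg'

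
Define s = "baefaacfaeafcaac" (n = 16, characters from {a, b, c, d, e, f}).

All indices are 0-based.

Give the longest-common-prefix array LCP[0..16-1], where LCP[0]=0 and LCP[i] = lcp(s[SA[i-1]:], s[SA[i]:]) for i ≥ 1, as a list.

sorted suffixes:
  #0 SA[0]=13  'aac'
  #1 SA[1]=4  'aacfaeafcaac'
  #2 SA[2]=14  'ac'
  #3 SA[3]=5  'acfaeafcaac'
  #4 SA[4]=8  'aeafcaac'
  #5 SA[5]=1  'aefaacfaeafcaac'
  #6 SA[6]=10  'afcaac'
  #7 SA[7]=0  'baefaacfaeafcaac'
  #8 SA[8]=15  'c'
  #9 SA[9]=12  'caac'
  #10 SA[10]=6  'cfaeafcaac'
  #11 SA[11]=9  'eafcaac'
  #12 SA[12]=2  'efaacfaeafcaac'
  #13 SA[13]=3  'faacfaeafcaac'
  #14 SA[14]=7  'faeafcaac'
  #15 SA[15]=11  'fcaac'

SA = [13, 4, 14, 5, 8, 1, 10, 0, 15, 12, 6, 9, 2, 3, 7, 11]
i: (SA[i-1],SA[i]) lcp shared
  1: (13,4) 3 'aac'
  2: (4,14) 1 'a'
  3: (14,5) 2 'ac'
  4: (5,8) 1 'a'
  5: (8,1) 2 'ae'
  6: (1,10) 1 'a'
  7: (10,0) 0 ''
  8: (0,15) 0 ''
  9: (15,12) 1 'c'
  10: (12,6) 1 'c'
  11: (6,9) 0 ''
  12: (9,2) 1 'e'
  13: (2,3) 0 ''
  14: (3,7) 2 'fa'
  15: (7,11) 1 'f'

[0, 3, 1, 2, 1, 2, 1, 0, 0, 1, 1, 0, 1, 0, 2, 1]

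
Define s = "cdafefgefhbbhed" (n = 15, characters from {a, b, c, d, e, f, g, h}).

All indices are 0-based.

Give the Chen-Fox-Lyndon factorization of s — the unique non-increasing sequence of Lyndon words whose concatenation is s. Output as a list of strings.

emit factor 1: 'cd' (i=0, period=2)
emit factor 2: 'afefgefhbbhed' (i=2, period=13)

["cd", "afefgefhbbhed"]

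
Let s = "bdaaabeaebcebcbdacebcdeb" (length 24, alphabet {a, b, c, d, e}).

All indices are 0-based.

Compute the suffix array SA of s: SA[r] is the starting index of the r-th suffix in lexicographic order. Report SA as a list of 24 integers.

[2, 3, 4, 16, 7, 23, 12, 19, 9, 0, 14, 5, 13, 20, 10, 17, 1, 15, 21, 6, 22, 11, 18, 8]

rank→(start, suffix):
  0 → (2, 'aaabeaebcebcbdacebcdeb')
  1 → (3, 'aabeaebcebcbdacebcdeb')
  2 → (4, 'abeaebcebcbdacebcdeb')
  3 → (16, 'acebcdeb')
  4 → (7, 'aebcebcbdacebcdeb')
  5 → (23, 'b')
  6 → (12, 'bcbdacebcdeb')
  7 → (19, 'bcdeb')
  8 → (9, 'bcebcbdacebcdeb')
  9 → (0, 'bdaaabeaebcebcbdacebcdeb')
  10 → (14, 'bdacebcdeb')
  11 → (5, 'beaebcebcbdacebcdeb')
  12 → (13, 'cbdacebcdeb')
  13 → (20, 'cdeb')
  14 → (10, 'cebcbdacebcdeb')
  15 → (17, 'cebcdeb')
  16 → (1, 'daaabeaebcebcbdacebcdeb')
  17 → (15, 'dacebcdeb')
  18 → (21, 'deb')
  19 → (6, 'eaebcebcbdacebcdeb')
  20 → (22, 'eb')
  21 → (11, 'ebcbdacebcdeb')
  22 → (18, 'ebcdeb')
  23 → (8, 'ebcebcbdacebcdeb')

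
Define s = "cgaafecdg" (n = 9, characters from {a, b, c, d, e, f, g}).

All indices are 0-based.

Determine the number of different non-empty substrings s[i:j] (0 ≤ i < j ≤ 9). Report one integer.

42

sorted suffixes:
  #0 SA[0]=2  'aafecdg'
  #1 SA[1]=3  'afecdg'
  #2 SA[2]=6  'cdg'
  #3 SA[3]=0  'cgaafecdg'
  #4 SA[4]=7  'dg'
  #5 SA[5]=5  'ecdg'
  #6 SA[6]=4  'fecdg'
  #7 SA[7]=8  'g'
  #8 SA[8]=1  'gaafecdg'

SA = [2, 3, 6, 0, 7, 5, 4, 8, 1]
[i] adj suffixes → lcp
  [1] 2/3 → 1 ('a')
  [2] 3/6 → 0 ('')
  [3] 6/0 → 1 ('c')
  [4] 0/7 → 0 ('')
  [5] 7/5 → 0 ('')
  [6] 5/4 → 0 ('')
  [7] 4/8 → 0 ('')
  [8] 8/1 → 1 ('g')

n(n+1)/2 = 9·10/2 = 45
Σ LCP = 0 + 1 + 0 + 1 + 0 + 0 + 0 + 0 + 1 = 3
distinct = 45 − 3 = 42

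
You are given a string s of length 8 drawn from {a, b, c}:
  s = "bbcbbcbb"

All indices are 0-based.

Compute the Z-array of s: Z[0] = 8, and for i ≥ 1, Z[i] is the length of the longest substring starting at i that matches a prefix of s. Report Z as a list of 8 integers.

[8, 1, 0, 5, 1, 0, 2, 1]

Z[0]=8
i=1: outside box; Z[1]=1 extend→box=[1,2)
i=2: outside box; Z[2]=0
i=3: outside box; Z[3]=5 extend→box=[3,8)
i=4: min(r-i=4, Z[1]=1)=1; Z[4]=1
i=5: min(r-i=3, Z[2]=0)=0; Z[5]=0
i=6: min(r-i=2, Z[3]=5)=2; Z[6]=2
i=7: min(r-i=1, Z[4]=1)=1; Z[7]=1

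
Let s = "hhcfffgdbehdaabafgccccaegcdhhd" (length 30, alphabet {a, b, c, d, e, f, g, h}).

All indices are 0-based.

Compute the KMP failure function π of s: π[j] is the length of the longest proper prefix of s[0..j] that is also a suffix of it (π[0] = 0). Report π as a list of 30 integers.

[0, 1, 0, 0, 0, 0, 0, 0, 0, 0, 1, 0, 0, 0, 0, 0, 0, 0, 0, 0, 0, 0, 0, 0, 0, 0, 0, 1, 2, 0]

π[0] = 0
j=1 s[j]='h': π[1]=1 (border 'h')
j=2 s[j]='c': k: 1→0; π[2]=0 (border '')
j=3 s[j]='f': π[3]=0 (border '')
j=4 s[j]='f': π[4]=0 (border '')
j=5 s[j]='f': π[5]=0 (border '')
j=6 s[j]='g': π[6]=0 (border '')
j=7 s[j]='d': π[7]=0 (border '')
j=8 s[j]='b': π[8]=0 (border '')
j=9 s[j]='e': π[9]=0 (border '')
j=10 s[j]='h': π[10]=1 (border 'h')
j=11 s[j]='d': k: 1→0; π[11]=0 (border '')
j=12 s[j]='a': π[12]=0 (border '')
j=13 s[j]='a': π[13]=0 (border '')
j=14 s[j]='b': π[14]=0 (border '')
j=15 s[j]='a': π[15]=0 (border '')
j=16 s[j]='f': π[16]=0 (border '')
j=17 s[j]='g': π[17]=0 (border '')
j=18 s[j]='c': π[18]=0 (border '')
j=19 s[j]='c': π[19]=0 (border '')
j=20 s[j]='c': π[20]=0 (border '')
j=21 s[j]='c': π[21]=0 (border '')
j=22 s[j]='a': π[22]=0 (border '')
j=23 s[j]='e': π[23]=0 (border '')
j=24 s[j]='g': π[24]=0 (border '')
j=25 s[j]='c': π[25]=0 (border '')
j=26 s[j]='d': π[26]=0 (border '')
j=27 s[j]='h': π[27]=1 (border 'h')
j=28 s[j]='h': π[28]=2 (border 'hh')
j=29 s[j]='d': k: 2→1→0; π[29]=0 (border '')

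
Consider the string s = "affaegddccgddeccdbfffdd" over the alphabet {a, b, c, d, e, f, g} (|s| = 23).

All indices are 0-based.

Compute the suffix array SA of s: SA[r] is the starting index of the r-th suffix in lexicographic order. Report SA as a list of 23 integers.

[3, 0, 17, 14, 8, 15, 9, 22, 16, 7, 21, 6, 11, 12, 13, 4, 2, 20, 1, 19, 18, 5, 10]

sorted suffixes:
  #0 SA[0]=3  'aegddccgddeccdbfffdd'
  #1 SA[1]=0  'affaegddccgddeccdbfffdd'
  #2 SA[2]=17  'bfffdd'
  #3 SA[3]=14  'ccdbfffdd'
  #4 SA[4]=8  'ccgddeccdbfffdd'
  #5 SA[5]=15  'cdbfffdd'
  #6 SA[6]=9  'cgddeccdbfffdd'
  #7 SA[7]=22  'd'
  #8 SA[8]=16  'dbfffdd'
  #9 SA[9]=7  'dccgddeccdbfffdd'
  #10 SA[10]=21  'dd'
  #11 SA[11]=6  'ddccgddeccdbfffdd'
  #12 SA[12]=11  'ddeccdbfffdd'
  #13 SA[13]=12  'deccdbfffdd'
  #14 SA[14]=13  'eccdbfffdd'
  #15 SA[15]=4  'egddccgddeccdbfffdd'
  #16 SA[16]=2  'faegddccgddeccdbfffdd'
  #17 SA[17]=20  'fdd'
  #18 SA[18]=1  'ffaegddccgddeccdbfffdd'
  #19 SA[19]=19  'ffdd'
  #20 SA[20]=18  'fffdd'
  #21 SA[21]=5  'gddccgddeccdbfffdd'
  #22 SA[22]=10  'gddeccdbfffdd'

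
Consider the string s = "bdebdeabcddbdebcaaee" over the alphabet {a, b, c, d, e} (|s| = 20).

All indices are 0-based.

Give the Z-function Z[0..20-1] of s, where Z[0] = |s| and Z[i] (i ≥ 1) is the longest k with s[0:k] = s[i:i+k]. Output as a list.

[20, 0, 0, 3, 0, 0, 0, 1, 0, 0, 0, 4, 0, 0, 1, 0, 0, 0, 0, 0]

Z[0]=20
i=1: outside box; Z[1]=0
i=2: outside box; Z[2]=0
i=3: outside box; Z[3]=3 grow→box=[3,6)
i=4: min(r-i=2, Z[1]=0)=0; Z[4]=0
i=5: min(r-i=1, Z[2]=0)=0; Z[5]=0
i=6: outside box; Z[6]=0
i=7: outside box; Z[7]=1 grow→box=[7,8)
i=8: outside box; Z[8]=0
i=9: outside box; Z[9]=0
i=10: outside box; Z[10]=0
i=11: outside box; Z[11]=4 grow→box=[11,15)
i=12: min(r-i=3, Z[1]=0)=0; Z[12]=0
i=13: min(r-i=2, Z[2]=0)=0; Z[13]=0
i=14: min(r-i=1, Z[3]=3)=1; Z[14]=1
i=15: outside box; Z[15]=0
i=16: outside box; Z[16]=0
i=17: outside box; Z[17]=0
i=18: outside box; Z[18]=0
i=19: outside box; Z[19]=0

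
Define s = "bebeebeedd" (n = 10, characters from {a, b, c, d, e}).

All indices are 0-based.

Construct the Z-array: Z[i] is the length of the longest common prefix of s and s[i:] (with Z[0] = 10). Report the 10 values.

Z[0]=10
i=1: fresh scan; Z[1]=0
i=2: fresh scan; Z[2]=2 extend→box=[2,4)
i=3: min(r-i=1, Z[1]=0)=0; Z[3]=0
i=4: fresh scan; Z[4]=0
i=5: fresh scan; Z[5]=2 extend→box=[5,7)
i=6: min(r-i=1, Z[1]=0)=0; Z[6]=0
i=7: fresh scan; Z[7]=0
i=8: fresh scan; Z[8]=0
i=9: fresh scan; Z[9]=0

[10, 0, 2, 0, 0, 2, 0, 0, 0, 0]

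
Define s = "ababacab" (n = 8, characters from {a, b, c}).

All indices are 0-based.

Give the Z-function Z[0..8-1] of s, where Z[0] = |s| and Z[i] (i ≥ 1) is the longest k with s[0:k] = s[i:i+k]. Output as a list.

[8, 0, 3, 0, 1, 0, 2, 0]

Z[0]=8
i=1: fresh scan; Z[1]=0
i=2: fresh scan; Z[2]=3 extend→box=[2,5)
i=3: min(r-i=2, Z[1]=0)=0; Z[3]=0
i=4: min(r-i=1, Z[2]=3)=1; Z[4]=1
i=5: fresh scan; Z[5]=0
i=6: fresh scan; Z[6]=2 extend→box=[6,8)
i=7: min(r-i=1, Z[1]=0)=0; Z[7]=0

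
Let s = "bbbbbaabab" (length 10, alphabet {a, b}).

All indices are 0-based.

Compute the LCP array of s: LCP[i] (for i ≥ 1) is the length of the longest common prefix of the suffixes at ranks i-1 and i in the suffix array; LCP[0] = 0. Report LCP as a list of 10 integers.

[0, 1, 2, 0, 1, 2, 1, 2, 3, 4]

sorted suffixes:
  #0 SA[0]=5  'aabab'
  #1 SA[1]=8  'ab'
  #2 SA[2]=6  'abab'
  #3 SA[3]=9  'b'
  #4 SA[4]=4  'baabab'
  #5 SA[5]=7  'bab'
  #6 SA[6]=3  'bbaabab'
  #7 SA[7]=2  'bbbaabab'
  #8 SA[8]=1  'bbbbaabab'
  #9 SA[9]=0  'bbbbbaabab'

SA = [5, 8, 6, 9, 4, 7, 3, 2, 1, 0]
[i] adj suffixes → lcp
  [1] 5/8 → 1 ('a')
  [2] 8/6 → 2 ('ab')
  [3] 6/9 → 0 ('')
  [4] 9/4 → 1 ('b')
  [5] 4/7 → 2 ('ba')
  [6] 7/3 → 1 ('b')
  [7] 3/2 → 2 ('bb')
  [8] 2/1 → 3 ('bbb')
  [9] 1/0 → 4 ('bbbb')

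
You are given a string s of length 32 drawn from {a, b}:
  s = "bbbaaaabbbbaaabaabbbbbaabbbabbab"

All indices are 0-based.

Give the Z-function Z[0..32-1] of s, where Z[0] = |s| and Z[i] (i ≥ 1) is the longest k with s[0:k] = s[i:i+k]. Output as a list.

[32, 2, 1, 0, 0, 0, 0, 3, 6, 2, 1, 0, 0, 0, 1, 0, 0, 3, 3, 5, 2, 1, 0, 0, 4, 2, 1, 0, 2, 1, 0, 1]

Z[0]=32
i=1: i≥r, start 0; Z[1]=2 scan→box=[1,3)
i=2: min(r-i=1, Z[1]=2)=1; Z[2]=1
i=3: i≥r, start 0; Z[3]=0
i=4: i≥r, start 0; Z[4]=0
i=5: i≥r, start 0; Z[5]=0
i=6: i≥r, start 0; Z[6]=0
i=7: i≥r, start 0; Z[7]=3 scan→box=[7,10)
i=8: min(r-i=2, Z[1]=2)=2; Z[8]=6 scan→box=[8,14)
i=9: min(r-i=5, Z[1]=2)=2; Z[9]=2
i=10: min(r-i=4, Z[2]=1)=1; Z[10]=1
i=11: min(r-i=3, Z[3]=0)=0; Z[11]=0
i=12: min(r-i=2, Z[4]=0)=0; Z[12]=0
i=13: min(r-i=1, Z[5]=0)=0; Z[13]=0
i=14: i≥r, start 0; Z[14]=1 scan→box=[14,15)
i=15: i≥r, start 0; Z[15]=0
i=16: i≥r, start 0; Z[16]=0
i=17: i≥r, start 0; Z[17]=3 scan→box=[17,20)
i=18: min(r-i=2, Z[1]=2)=2; Z[18]=3 scan→box=[18,21)
i=19: min(r-i=2, Z[1]=2)=2; Z[19]=5 scan→box=[19,24)
i=20: min(r-i=4, Z[1]=2)=2; Z[20]=2
i=21: min(r-i=3, Z[2]=1)=1; Z[21]=1
i=22: min(r-i=2, Z[3]=0)=0; Z[22]=0
i=23: min(r-i=1, Z[4]=0)=0; Z[23]=0
i=24: i≥r, start 0; Z[24]=4 scan→box=[24,28)
i=25: min(r-i=3, Z[1]=2)=2; Z[25]=2
i=26: min(r-i=2, Z[2]=1)=1; Z[26]=1
i=27: min(r-i=1, Z[3]=0)=0; Z[27]=0
i=28: i≥r, start 0; Z[28]=2 scan→box=[28,30)
i=29: min(r-i=1, Z[1]=2)=1; Z[29]=1
i=30: i≥r, start 0; Z[30]=0
i=31: i≥r, start 0; Z[31]=1 scan→box=[31,32)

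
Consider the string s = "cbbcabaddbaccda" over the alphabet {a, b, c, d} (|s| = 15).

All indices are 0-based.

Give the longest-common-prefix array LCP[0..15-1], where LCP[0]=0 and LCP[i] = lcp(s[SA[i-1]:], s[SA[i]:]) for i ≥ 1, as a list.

rank | idx | suffix
   0 |  14 | a
   1 |   4 | abaddbaccda
   2 |  10 | accda
   3 |   6 | addbaccda
   4 |   9 | baccda
   5 |   5 | baddbaccda
   6 |   1 | bbcabaddbaccda
   7 |   2 | bcabaddbaccda
   8 |   3 | cabaddbaccda
   9 |   0 | cbbcabaddbaccda
  10 |  11 | ccda
  11 |  12 | cda
  12 |  13 | da
  13 |   8 | dbaccda
  14 |   7 | ddbaccda

SA = [14, 4, 10, 6, 9, 5, 1, 2, 3, 0, 11, 12, 13, 8, 7]
[i] adj suffixes → lcp
  [1] 14/4 → 1 ('a')
  [2] 4/10 → 1 ('a')
  [3] 10/6 → 1 ('a')
  [4] 6/9 → 0 ('')
  [5] 9/5 → 2 ('ba')
  [6] 5/1 → 1 ('b')
  [7] 1/2 → 1 ('b')
  [8] 2/3 → 0 ('')
  [9] 3/0 → 1 ('c')
  [10] 0/11 → 1 ('c')
  [11] 11/12 → 1 ('c')
  [12] 12/13 → 0 ('')
  [13] 13/8 → 1 ('d')
  [14] 8/7 → 1 ('d')

[0, 1, 1, 1, 0, 2, 1, 1, 0, 1, 1, 1, 0, 1, 1]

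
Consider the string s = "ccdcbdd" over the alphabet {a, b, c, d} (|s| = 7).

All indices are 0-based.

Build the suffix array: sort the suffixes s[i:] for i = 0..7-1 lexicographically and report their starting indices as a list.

[4, 3, 0, 1, 6, 2, 5]

sorted suffixes:
  #0 SA[0]=4  'bdd'
  #1 SA[1]=3  'cbdd'
  #2 SA[2]=0  'ccdcbdd'
  #3 SA[3]=1  'cdcbdd'
  #4 SA[4]=6  'd'
  #5 SA[5]=2  'dcbdd'
  #6 SA[6]=5  'dd'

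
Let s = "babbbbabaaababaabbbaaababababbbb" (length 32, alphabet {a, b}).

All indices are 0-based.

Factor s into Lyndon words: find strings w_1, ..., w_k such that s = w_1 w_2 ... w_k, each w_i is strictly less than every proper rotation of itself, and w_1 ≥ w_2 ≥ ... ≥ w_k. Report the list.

["b", "abbbb", "ab", "aaababaabbbaaababababbbb"]

emit factor 1: 'b' (i=0, period=1)
emit factor 2: 'abbbb' (i=1, period=5)
emit factor 3: 'ab' (i=6, period=2)
emit factor 4: 'aaababaabbbaaababababbbb' (i=8, period=24)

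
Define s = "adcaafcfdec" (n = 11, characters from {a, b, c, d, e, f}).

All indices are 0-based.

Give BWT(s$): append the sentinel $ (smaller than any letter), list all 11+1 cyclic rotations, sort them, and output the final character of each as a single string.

rank  rotation      last
    0  $adcaafcfdec  c
    1  aafcfdec$adc  c
    2  adcaafcfdec$  $
    3  afcfdec$adca  a
    4  c$adcaafcfde  e
    5  caafcfdec$ad  d
    6  cfdec$adcaaf  f
    7  dcaafcfdec$a  a
    8  dec$adcaafcf  f
    9  ec$adcaafcfd  d
   10  fcfdec$adcaa  a
   11  fdec$adcaafc  c

cc$aedfafdac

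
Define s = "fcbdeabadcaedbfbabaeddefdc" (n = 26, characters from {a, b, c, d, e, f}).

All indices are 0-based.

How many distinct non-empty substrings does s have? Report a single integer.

322

rank→(start, suffix):
  0 → (5, 'abadcaedbfbabaeddefdc')
  1 → (16, 'abaeddefdc')
  2 → (7, 'adcaedbfbabaeddefdc')
  3 → (10, 'aedbfbabaeddefdc')
  4 → (18, 'aeddefdc')
  5 → (15, 'babaeddefdc')
  6 → (6, 'badcaedbfbabaeddefdc')
  7 → (17, 'baeddefdc')
  8 → (2, 'bdeabadcaedbfbabaeddefdc')
  9 → (13, 'bfbabaeddefdc')
  10 → (25, 'c')
  11 → (9, 'caedbfbabaeddefdc')
  12 → (1, 'cbdeabadcaedbfbabaeddefdc')
  13 → (12, 'dbfbabaeddefdc')
  14 → (24, 'dc')
  15 → (8, 'dcaedbfbabaeddefdc')
  16 → (20, 'ddefdc')
  17 → (3, 'deabadcaedbfbabaeddefdc')
  18 → (21, 'defdc')
  19 → (4, 'eabadcaedbfbabaeddefdc')
  20 → (11, 'edbfbabaeddefdc')
  21 → (19, 'eddefdc')
  22 → (22, 'efdc')
  23 → (14, 'fbabaeddefdc')
  24 → (0, 'fcbdeabadcaedbfbabaeddefdc')
  25 → (23, 'fdc')

SA = [5, 16, 7, 10, 18, 15, 6, 17, 2, 13, 25, 9, 1, 12, 24, 8, 20, 3, 21, 4, 11, 19, 22, 14, 0, 23]
[i] adj suffixes → lcp
  [1] 5/16 → 3 ('aba')
  [2] 16/7 → 1 ('a')
  [3] 7/10 → 1 ('a')
  [4] 10/18 → 3 ('aed')
  [5] 18/15 → 0 ('')
  [6] 15/6 → 2 ('ba')
  [7] 6/17 → 2 ('ba')
  [8] 17/2 → 1 ('b')
  [9] 2/13 → 1 ('b')
  [10] 13/25 → 0 ('')
  [11] 25/9 → 1 ('c')
  [12] 9/1 → 1 ('c')
  [13] 1/12 → 0 ('')
  [14] 12/24 → 1 ('d')
  [15] 24/8 → 2 ('dc')
  [16] 8/20 → 1 ('d')
  [17] 20/3 → 1 ('d')
  [18] 3/21 → 2 ('de')
  [19] 21/4 → 0 ('')
  [20] 4/11 → 1 ('e')
  [21] 11/19 → 2 ('ed')
  [22] 19/22 → 1 ('e')
  [23] 22/14 → 0 ('')
  [24] 14/0 → 1 ('f')
  [25] 0/23 → 1 ('f')

n(n+1)/2 = 26·27/2 = 351
Σ LCP = 0 + 3 + 1 + 1 + 3 + 0 + 2 + 2 + 1 + 1 + 0 + 1 + 1 + 0 + 1 + 2 + 1 + 1 + 2 + 0 + 1 + 2 + 1 + 0 + 1 + 1 = 29
distinct = 351 − 29 = 322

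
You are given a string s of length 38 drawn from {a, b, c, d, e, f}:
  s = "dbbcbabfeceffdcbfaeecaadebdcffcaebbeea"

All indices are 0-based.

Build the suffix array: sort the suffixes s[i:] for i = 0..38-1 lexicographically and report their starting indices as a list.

rank | idx | suffix
   0 |  37 | a
   1 |  21 | aadebdcffcaebbeea
   2 |   5 | abfeceffdcbfaeecaadebdcffcaebbeea
   3 |  22 | adebdcffcaebbeea
   4 |  31 | aebbeea
   5 |  17 | aeecaadebdcffcaebbeea
   6 |   4 | babfeceffdcbfaeecaadebdcffcaebbeea
   7 |   1 | bbcbabfeceffdcbfaeecaadebdcffcaebbeea
   8 |  33 | bbeea
   9 |   2 | bcbabfeceffdcbfaeecaadebdcffcaebbeea
  10 |  25 | bdcffcaebbeea
  11 |  34 | beea
  12 |  15 | bfaeecaadebdcffcaebbeea
  13 |   6 | bfeceffdcbfaeecaadebdcffcaebbeea
  14 |  20 | caadebdcffcaebbeea
  15 |  30 | caebbeea
  16 |   3 | cbabfeceffdcbfaeecaadebdcffcaebbeea
  17 |  14 | cbfaeecaadebdcffcaebbeea
  18 |   9 | ceffdcbfaeecaadebdcffcaebbeea
  19 |  27 | cffcaebbeea
  20 |   0 | dbbcbabfeceffdcbfaeecaadebdcffcaebbeea
  21 |  13 | dcbfaeecaadebdcffcaebbeea
  22 |  26 | dcffcaebbeea
  23 |  23 | debdcffcaebbeea
  24 |  36 | ea
  25 |  32 | ebbeea
  26 |  24 | ebdcffcaebbeea
  27 |  19 | ecaadebdcffcaebbeea
  28 |   8 | eceffdcbfaeecaadebdcffcaebbeea
  29 |  35 | eea
  30 |  18 | eecaadebdcffcaebbeea
  31 |  10 | effdcbfaeecaadebdcffcaebbeea
  32 |  16 | faeecaadebdcffcaebbeea
  33 |  29 | fcaebbeea
  34 |  12 | fdcbfaeecaadebdcffcaebbeea
  35 |   7 | feceffdcbfaeecaadebdcffcaebbeea
  36 |  28 | ffcaebbeea
  37 |  11 | ffdcbfaeecaadebdcffcaebbeea

[37, 21, 5, 22, 31, 17, 4, 1, 33, 2, 25, 34, 15, 6, 20, 30, 3, 14, 9, 27, 0, 13, 26, 23, 36, 32, 24, 19, 8, 35, 18, 10, 16, 29, 12, 7, 28, 11]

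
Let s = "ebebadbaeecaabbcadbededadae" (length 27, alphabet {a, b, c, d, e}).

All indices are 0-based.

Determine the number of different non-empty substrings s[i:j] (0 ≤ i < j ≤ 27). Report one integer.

345

rank | idx | suffix
   0 |  11 | aabbcadbededadae
   1 |  12 | abbcadbededadae
   2 |  23 | adae
   3 |   4 | adbaeecaabbcadbededadae
   4 |  16 | adbededadae
   5 |  25 | ae
   6 |   7 | aeecaabbcadbededadae
   7 |   3 | badbaeecaabbcadbededadae
   8 |   6 | baeecaabbcadbededadae
   9 |  13 | bbcadbededadae
  10 |  14 | bcadbededadae
  11 |   1 | bebadbaeecaabbcadbededadae
  12 |  18 | bededadae
  13 |  10 | caabbcadbededadae
  14 |  15 | cadbededadae
  15 |  22 | dadae
  16 |  24 | dae
  17 |   5 | dbaeecaabbcadbededadae
  18 |  17 | dbededadae
  19 |  20 | dedadae
  20 |  26 | e
  21 |   2 | ebadbaeecaabbcadbededadae
  22 |   0 | ebebadbaeecaabbcadbededadae
  23 |   9 | ecaabbcadbededadae
  24 |  21 | edadae
  25 |  19 | ededadae
  26 |   8 | eecaabbcadbededadae

SA = [11, 12, 23, 4, 16, 25, 7, 3, 6, 13, 14, 1, 18, 10, 15, 22, 24, 5, 17, 20, 26, 2, 0, 9, 21, 19, 8]
i: (SA[i-1],SA[i]) lcp shared
  1: (11,12) 1 'a'
  2: (12,23) 1 'a'
  3: (23,4) 2 'ad'
  4: (4,16) 3 'adb'
  5: (16,25) 1 'a'
  6: (25,7) 2 'ae'
  7: (7,3) 0 ''
  8: (3,6) 2 'ba'
  9: (6,13) 1 'b'
  10: (13,14) 1 'b'
  11: (14,1) 1 'b'
  12: (1,18) 2 'be'
  13: (18,10) 0 ''
  14: (10,15) 2 'ca'
  15: (15,22) 0 ''
  16: (22,24) 2 'da'
  17: (24,5) 1 'd'
  18: (5,17) 2 'db'
  19: (17,20) 1 'd'
  20: (20,26) 0 ''
  21: (26,2) 1 'e'
  22: (2,0) 2 'eb'
  23: (0,9) 1 'e'
  24: (9,21) 1 'e'
  25: (21,19) 2 'ed'
  26: (19,8) 1 'e'

n(n+1)/2 = 27·28/2 = 378
Σ LCP = 0 + 1 + 1 + 2 + 3 + 1 + 2 + 0 + 2 + 1 + 1 + 1 + 2 + 0 + 2 + 0 + 2 + 1 + 2 + 1 + 0 + 1 + 2 + 1 + 1 + 2 + 1 = 33
distinct = 378 − 33 = 345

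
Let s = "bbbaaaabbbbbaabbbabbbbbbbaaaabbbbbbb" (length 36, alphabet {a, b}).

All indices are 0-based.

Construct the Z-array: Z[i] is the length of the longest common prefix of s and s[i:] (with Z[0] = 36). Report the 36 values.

Z[0]=36
i=1: fresh scan; Z[1]=2 grow→box=[1,3)
i=2: min(r-i=1, Z[1]=2)=1; Z[2]=1
i=3: fresh scan; Z[3]=0
i=4: fresh scan; Z[4]=0
i=5: fresh scan; Z[5]=0
i=6: fresh scan; Z[6]=0
i=7: fresh scan; Z[7]=3 grow→box=[7,10)
i=8: min(r-i=2, Z[1]=2)=2; Z[8]=3 grow→box=[8,11)
i=9: min(r-i=2, Z[1]=2)=2; Z[9]=5 grow→box=[9,14)
i=10: min(r-i=4, Z[1]=2)=2; Z[10]=2
i=11: min(r-i=3, Z[2]=1)=1; Z[11]=1
i=12: min(r-i=2, Z[3]=0)=0; Z[12]=0
i=13: min(r-i=1, Z[4]=0)=0; Z[13]=0
i=14: fresh scan; Z[14]=4 grow→box=[14,18)
i=15: min(r-i=3, Z[1]=2)=2; Z[15]=2
i=16: min(r-i=2, Z[2]=1)=1; Z[16]=1
i=17: min(r-i=1, Z[3]=0)=0; Z[17]=0
i=18: fresh scan; Z[18]=3 grow→box=[18,21)
i=19: min(r-i=2, Z[1]=2)=2; Z[19]=3 grow→box=[19,22)
i=20: min(r-i=2, Z[1]=2)=2; Z[20]=3 grow→box=[20,23)
i=21: min(r-i=2, Z[1]=2)=2; Z[21]=3 grow→box=[21,24)
i=22: min(r-i=2, Z[1]=2)=2; Z[22]=12 grow→box=[22,34)
i=23: min(r-i=11, Z[1]=2)=2; Z[23]=2
i=24: min(r-i=10, Z[2]=1)=1; Z[24]=1
i=25: min(r-i=9, Z[3]=0)=0; Z[25]=0
i=26: min(r-i=8, Z[4]=0)=0; Z[26]=0
i=27: min(r-i=7, Z[5]=0)=0; Z[27]=0
i=28: min(r-i=6, Z[6]=0)=0; Z[28]=0
i=29: min(r-i=5, Z[7]=3)=3; Z[29]=3
i=30: min(r-i=4, Z[8]=3)=3; Z[30]=3
i=31: min(r-i=3, Z[9]=5)=3; Z[31]=3
i=32: min(r-i=2, Z[10]=2)=2; Z[32]=3 grow→box=[32,35)
i=33: min(r-i=2, Z[1]=2)=2; Z[33]=3 grow→box=[33,36)
i=34: min(r-i=2, Z[1]=2)=2; Z[34]=2
i=35: min(r-i=1, Z[2]=1)=1; Z[35]=1

[36, 2, 1, 0, 0, 0, 0, 3, 3, 5, 2, 1, 0, 0, 4, 2, 1, 0, 3, 3, 3, 3, 12, 2, 1, 0, 0, 0, 0, 3, 3, 3, 3, 3, 2, 1]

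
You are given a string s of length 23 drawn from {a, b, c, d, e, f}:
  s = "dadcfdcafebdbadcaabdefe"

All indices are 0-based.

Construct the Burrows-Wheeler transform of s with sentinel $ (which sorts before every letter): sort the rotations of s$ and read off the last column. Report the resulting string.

ecabdcdeaddd$bafabffdcea

rank  rotation                  last
    0  $dadcfdcafebdbadcaabdefe  e
    1  aabdefe$dadcfdcafebdbadc  c
    2  abdefe$dadcfdcafebdbadca  a
    3  adcaabdefe$dadcfdcafebdb  b
    4  adcfdcafebdbadcaabdefe$d  d
    5  afebdbadcaabdefe$dadcfdc  c
    6  badcaabdefe$dadcfdcafebd  d
    7  bdbadcaabdefe$dadcfdcafe  e
    8  bdefe$dadcfdcafebdbadcaa  a
    9  caabdefe$dadcfdcafebdbad  d
   10  cafebdbadcaabdefe$dadcfd  d
   11  cfdcafebdbadcaabdefe$dad  d
   12  dadcfdcafebdbadcaabdefe$  $
   13  dbadcaabdefe$dadcfdcafeb  b
   14  dcaabdefe$dadcfdcafebdba  a
   15  dcafebdbadcaabdefe$dadcf  f
   16  dcfdcafebdbadcaabdefe$da  a
   17  defe$dadcfdcafebdbadcaab  b
   18  e$dadcfdcafebdbadcaabdef  f
   19  ebdbadcaabdefe$dadcfdcaf  f
   20  efe$dadcfdcafebdbadcaabd  d
   21  fdcafebdbadcaabdefe$dadc  c
   22  fe$dadcfdcafebdbadcaabde  e
   23  febdbadcaabdefe$dadcfdca  a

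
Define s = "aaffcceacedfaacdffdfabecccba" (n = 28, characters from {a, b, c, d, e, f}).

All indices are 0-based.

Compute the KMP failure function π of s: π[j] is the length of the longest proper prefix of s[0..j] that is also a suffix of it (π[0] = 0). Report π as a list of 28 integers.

π[0] = 0
j=1 s[j]='a': π[1]=1 (border 'a')
j=2 s[j]='f': k: 1→0; π[2]=0 (border '')
j=3 s[j]='f': π[3]=0 (border '')
j=4 s[j]='c': π[4]=0 (border '')
j=5 s[j]='c': π[5]=0 (border '')
j=6 s[j]='e': π[6]=0 (border '')
j=7 s[j]='a': π[7]=1 (border 'a')
j=8 s[j]='c': k: 1→0; π[8]=0 (border '')
j=9 s[j]='e': π[9]=0 (border '')
j=10 s[j]='d': π[10]=0 (border '')
j=11 s[j]='f': π[11]=0 (border '')
j=12 s[j]='a': π[12]=1 (border 'a')
j=13 s[j]='a': π[13]=2 (border 'aa')
j=14 s[j]='c': k: 2→1→0; π[14]=0 (border '')
j=15 s[j]='d': π[15]=0 (border '')
j=16 s[j]='f': π[16]=0 (border '')
j=17 s[j]='f': π[17]=0 (border '')
j=18 s[j]='d': π[18]=0 (border '')
j=19 s[j]='f': π[19]=0 (border '')
j=20 s[j]='a': π[20]=1 (border 'a')
j=21 s[j]='b': k: 1→0; π[21]=0 (border '')
j=22 s[j]='e': π[22]=0 (border '')
j=23 s[j]='c': π[23]=0 (border '')
j=24 s[j]='c': π[24]=0 (border '')
j=25 s[j]='c': π[25]=0 (border '')
j=26 s[j]='b': π[26]=0 (border '')
j=27 s[j]='a': π[27]=1 (border 'a')

[0, 1, 0, 0, 0, 0, 0, 1, 0, 0, 0, 0, 1, 2, 0, 0, 0, 0, 0, 0, 1, 0, 0, 0, 0, 0, 0, 1]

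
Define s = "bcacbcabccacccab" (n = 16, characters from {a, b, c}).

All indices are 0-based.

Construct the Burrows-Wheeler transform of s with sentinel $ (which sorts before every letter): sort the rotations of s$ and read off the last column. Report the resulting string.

rank  rotation           last
    0  $bcacbcabccacccab  b
    1  ab$bcacbcabccaccc  c
    2  abccacccab$bcacbc  c
    3  acbcabccacccab$bc  c
    4  acccab$bcacbcabcc  c
    5  b$bcacbcabccaccca  a
    6  bcabccacccab$bcac  c
    7  bcacbcabccacccab$  $
    8  bccacccab$bcacbca  a
    9  cab$bcacbcabccacc  c
   10  cabccacccab$bcacb  b
   11  cacbcabccacccab$b  b
   12  cacccab$bcacbcabc  c
   13  cbcabccacccab$bca  a
   14  ccab$bcacbcabccac  c
   15  ccacccab$bcacbcab  b
   16  cccab$bcacbcabcca  a

bccccac$acbbcacba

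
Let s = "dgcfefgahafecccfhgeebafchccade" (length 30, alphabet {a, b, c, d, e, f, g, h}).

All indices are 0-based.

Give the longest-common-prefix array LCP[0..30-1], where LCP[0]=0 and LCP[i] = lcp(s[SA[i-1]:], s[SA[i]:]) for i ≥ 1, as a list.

[0, 1, 2, 1, 0, 0, 1, 2, 2, 1, 2, 1, 0, 1, 0, 1, 1, 1, 1, 0, 1, 2, 1, 1, 0, 1, 1, 0, 1, 1]

sorted suffixes:
  #0 SA[0]=27  'ade'
  #1 SA[1]=21  'afchccade'
  #2 SA[2]=9  'afecccfhgeebafchccade'
  #3 SA[3]=7  'ahafecccfhgeebafchccade'
  #4 SA[4]=20  'bafchccade'
  #5 SA[5]=26  'cade'
  #6 SA[6]=25  'ccade'
  #7 SA[7]=12  'cccfhgeebafchccade'
  #8 SA[8]=13  'ccfhgeebafchccade'
  #9 SA[9]=2  'cfefgahafecccfhgeebafchccade'
  #10 SA[10]=14  'cfhgeebafchccade'
  #11 SA[11]=23  'chccade'
  #12 SA[12]=28  'de'
  #13 SA[13]=0  'dgcfefgahafecccfhgeebafchccade'
  #14 SA[14]=29  'e'
  #15 SA[15]=19  'ebafchccade'
  #16 SA[16]=11  'ecccfhgeebafchccade'
  #17 SA[17]=18  'eebafchccade'
  #18 SA[18]=4  'efgahafecccfhgeebafchccade'
  #19 SA[19]=22  'fchccade'
  #20 SA[20]=10  'fecccfhgeebafchccade'
  #21 SA[21]=3  'fefgahafecccfhgeebafchccade'
  #22 SA[22]=5  'fgahafecccfhgeebafchccade'
  #23 SA[23]=15  'fhgeebafchccade'
  #24 SA[24]=6  'gahafecccfhgeebafchccade'
  #25 SA[25]=1  'gcfefgahafecccfhgeebafchccade'
  #26 SA[26]=17  'geebafchccade'
  #27 SA[27]=8  'hafecccfhgeebafchccade'
  #28 SA[28]=24  'hccade'
  #29 SA[29]=16  'hgeebafchccade'

SA = [27, 21, 9, 7, 20, 26, 25, 12, 13, 2, 14, 23, 28, 0, 29, 19, 11, 18, 4, 22, 10, 3, 5, 15, 6, 1, 17, 8, 24, 16]
i: (SA[i-1],SA[i]) lcp shared
  1: (27,21) 1 'a'
  2: (21,9) 2 'af'
  3: (9,7) 1 'a'
  4: (7,20) 0 ''
  5: (20,26) 0 ''
  6: (26,25) 1 'c'
  7: (25,12) 2 'cc'
  8: (12,13) 2 'cc'
  9: (13,2) 1 'c'
  10: (2,14) 2 'cf'
  11: (14,23) 1 'c'
  12: (23,28) 0 ''
  13: (28,0) 1 'd'
  14: (0,29) 0 ''
  15: (29,19) 1 'e'
  16: (19,11) 1 'e'
  17: (11,18) 1 'e'
  18: (18,4) 1 'e'
  19: (4,22) 0 ''
  20: (22,10) 1 'f'
  21: (10,3) 2 'fe'
  22: (3,5) 1 'f'
  23: (5,15) 1 'f'
  24: (15,6) 0 ''
  25: (6,1) 1 'g'
  26: (1,17) 1 'g'
  27: (17,8) 0 ''
  28: (8,24) 1 'h'
  29: (24,16) 1 'h'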